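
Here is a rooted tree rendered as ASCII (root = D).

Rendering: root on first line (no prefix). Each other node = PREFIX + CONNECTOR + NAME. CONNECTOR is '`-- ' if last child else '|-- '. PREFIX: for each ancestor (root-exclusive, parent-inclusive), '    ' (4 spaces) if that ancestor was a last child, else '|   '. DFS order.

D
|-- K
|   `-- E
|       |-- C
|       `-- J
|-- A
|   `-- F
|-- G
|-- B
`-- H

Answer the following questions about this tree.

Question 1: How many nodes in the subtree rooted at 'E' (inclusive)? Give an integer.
Answer: 3

Derivation:
Subtree rooted at E contains: C, E, J
Count = 3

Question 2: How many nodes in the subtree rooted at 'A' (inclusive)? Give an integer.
Answer: 2

Derivation:
Subtree rooted at A contains: A, F
Count = 2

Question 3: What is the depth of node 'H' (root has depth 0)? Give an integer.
Answer: 1

Derivation:
Path from root to H: D -> H
Depth = number of edges = 1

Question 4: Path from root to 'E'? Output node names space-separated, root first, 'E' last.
Answer: D K E

Derivation:
Walk down from root: D -> K -> E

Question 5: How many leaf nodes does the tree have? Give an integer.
Answer: 6

Derivation:
Leaves (nodes with no children): B, C, F, G, H, J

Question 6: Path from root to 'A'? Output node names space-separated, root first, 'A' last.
Walk down from root: D -> A

Answer: D A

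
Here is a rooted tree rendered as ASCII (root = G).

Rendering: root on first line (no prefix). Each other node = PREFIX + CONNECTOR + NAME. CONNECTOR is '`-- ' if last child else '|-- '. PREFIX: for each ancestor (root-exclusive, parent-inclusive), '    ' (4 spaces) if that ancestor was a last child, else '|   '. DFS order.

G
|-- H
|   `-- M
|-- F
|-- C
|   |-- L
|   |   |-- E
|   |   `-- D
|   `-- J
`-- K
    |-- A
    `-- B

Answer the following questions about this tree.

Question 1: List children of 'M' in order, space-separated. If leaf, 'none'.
Node M's children (from adjacency): (leaf)

Answer: none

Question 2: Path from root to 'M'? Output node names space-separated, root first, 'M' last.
Answer: G H M

Derivation:
Walk down from root: G -> H -> M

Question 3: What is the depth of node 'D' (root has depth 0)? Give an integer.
Answer: 3

Derivation:
Path from root to D: G -> C -> L -> D
Depth = number of edges = 3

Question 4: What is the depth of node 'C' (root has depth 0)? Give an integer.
Answer: 1

Derivation:
Path from root to C: G -> C
Depth = number of edges = 1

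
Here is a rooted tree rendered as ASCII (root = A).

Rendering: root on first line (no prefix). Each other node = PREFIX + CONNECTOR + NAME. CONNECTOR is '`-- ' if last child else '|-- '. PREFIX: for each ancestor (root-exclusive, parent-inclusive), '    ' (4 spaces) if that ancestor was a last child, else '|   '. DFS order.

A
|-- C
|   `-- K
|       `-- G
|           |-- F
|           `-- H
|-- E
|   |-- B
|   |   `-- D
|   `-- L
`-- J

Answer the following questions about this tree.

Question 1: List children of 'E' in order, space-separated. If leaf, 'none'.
Node E's children (from adjacency): B, L

Answer: B L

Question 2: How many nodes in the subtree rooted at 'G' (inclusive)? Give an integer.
Subtree rooted at G contains: F, G, H
Count = 3

Answer: 3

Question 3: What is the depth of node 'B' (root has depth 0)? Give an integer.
Path from root to B: A -> E -> B
Depth = number of edges = 2

Answer: 2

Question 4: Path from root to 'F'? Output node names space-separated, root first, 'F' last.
Answer: A C K G F

Derivation:
Walk down from root: A -> C -> K -> G -> F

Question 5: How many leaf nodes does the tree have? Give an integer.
Answer: 5

Derivation:
Leaves (nodes with no children): D, F, H, J, L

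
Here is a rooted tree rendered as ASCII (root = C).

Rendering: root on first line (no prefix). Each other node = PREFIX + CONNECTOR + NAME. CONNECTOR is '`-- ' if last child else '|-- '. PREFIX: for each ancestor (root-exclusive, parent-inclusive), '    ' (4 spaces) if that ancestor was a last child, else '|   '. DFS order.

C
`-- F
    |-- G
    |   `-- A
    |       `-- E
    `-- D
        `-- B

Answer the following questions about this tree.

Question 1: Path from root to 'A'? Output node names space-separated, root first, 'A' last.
Walk down from root: C -> F -> G -> A

Answer: C F G A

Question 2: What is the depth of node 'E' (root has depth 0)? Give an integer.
Path from root to E: C -> F -> G -> A -> E
Depth = number of edges = 4

Answer: 4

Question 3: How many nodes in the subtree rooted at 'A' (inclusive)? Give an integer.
Answer: 2

Derivation:
Subtree rooted at A contains: A, E
Count = 2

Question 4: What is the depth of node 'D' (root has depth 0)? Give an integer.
Answer: 2

Derivation:
Path from root to D: C -> F -> D
Depth = number of edges = 2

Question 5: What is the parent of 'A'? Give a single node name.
Answer: G

Derivation:
Scan adjacency: A appears as child of G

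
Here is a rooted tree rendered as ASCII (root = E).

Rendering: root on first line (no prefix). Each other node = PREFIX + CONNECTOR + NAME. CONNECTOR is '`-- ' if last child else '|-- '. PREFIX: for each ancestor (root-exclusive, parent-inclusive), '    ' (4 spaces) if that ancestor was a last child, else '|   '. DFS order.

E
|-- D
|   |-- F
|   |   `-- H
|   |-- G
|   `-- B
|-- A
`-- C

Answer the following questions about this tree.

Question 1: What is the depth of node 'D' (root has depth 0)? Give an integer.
Answer: 1

Derivation:
Path from root to D: E -> D
Depth = number of edges = 1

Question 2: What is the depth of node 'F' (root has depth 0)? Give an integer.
Answer: 2

Derivation:
Path from root to F: E -> D -> F
Depth = number of edges = 2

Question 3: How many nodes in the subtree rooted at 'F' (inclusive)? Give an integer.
Answer: 2

Derivation:
Subtree rooted at F contains: F, H
Count = 2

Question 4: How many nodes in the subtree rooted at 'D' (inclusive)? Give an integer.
Subtree rooted at D contains: B, D, F, G, H
Count = 5

Answer: 5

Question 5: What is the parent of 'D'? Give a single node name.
Answer: E

Derivation:
Scan adjacency: D appears as child of E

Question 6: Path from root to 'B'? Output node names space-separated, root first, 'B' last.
Answer: E D B

Derivation:
Walk down from root: E -> D -> B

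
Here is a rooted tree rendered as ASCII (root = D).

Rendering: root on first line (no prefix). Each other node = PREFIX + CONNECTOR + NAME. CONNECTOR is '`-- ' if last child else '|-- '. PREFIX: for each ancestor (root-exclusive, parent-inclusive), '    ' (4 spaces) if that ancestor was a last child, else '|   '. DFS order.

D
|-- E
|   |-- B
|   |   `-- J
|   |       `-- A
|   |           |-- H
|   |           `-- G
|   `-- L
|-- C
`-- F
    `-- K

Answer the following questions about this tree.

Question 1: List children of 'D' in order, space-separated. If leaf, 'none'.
Answer: E C F

Derivation:
Node D's children (from adjacency): E, C, F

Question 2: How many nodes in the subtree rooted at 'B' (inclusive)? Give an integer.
Answer: 5

Derivation:
Subtree rooted at B contains: A, B, G, H, J
Count = 5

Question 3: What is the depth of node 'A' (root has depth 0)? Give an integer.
Answer: 4

Derivation:
Path from root to A: D -> E -> B -> J -> A
Depth = number of edges = 4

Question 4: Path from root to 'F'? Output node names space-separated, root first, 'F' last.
Answer: D F

Derivation:
Walk down from root: D -> F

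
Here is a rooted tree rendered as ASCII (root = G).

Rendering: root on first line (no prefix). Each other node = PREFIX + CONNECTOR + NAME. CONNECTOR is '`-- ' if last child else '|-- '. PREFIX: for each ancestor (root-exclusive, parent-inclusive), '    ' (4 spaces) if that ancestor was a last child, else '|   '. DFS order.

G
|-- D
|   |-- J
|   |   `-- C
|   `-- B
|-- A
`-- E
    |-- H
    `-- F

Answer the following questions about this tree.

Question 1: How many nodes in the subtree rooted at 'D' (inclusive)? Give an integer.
Answer: 4

Derivation:
Subtree rooted at D contains: B, C, D, J
Count = 4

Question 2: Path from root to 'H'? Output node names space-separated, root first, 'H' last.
Answer: G E H

Derivation:
Walk down from root: G -> E -> H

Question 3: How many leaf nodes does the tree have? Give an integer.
Answer: 5

Derivation:
Leaves (nodes with no children): A, B, C, F, H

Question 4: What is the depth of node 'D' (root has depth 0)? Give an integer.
Answer: 1

Derivation:
Path from root to D: G -> D
Depth = number of edges = 1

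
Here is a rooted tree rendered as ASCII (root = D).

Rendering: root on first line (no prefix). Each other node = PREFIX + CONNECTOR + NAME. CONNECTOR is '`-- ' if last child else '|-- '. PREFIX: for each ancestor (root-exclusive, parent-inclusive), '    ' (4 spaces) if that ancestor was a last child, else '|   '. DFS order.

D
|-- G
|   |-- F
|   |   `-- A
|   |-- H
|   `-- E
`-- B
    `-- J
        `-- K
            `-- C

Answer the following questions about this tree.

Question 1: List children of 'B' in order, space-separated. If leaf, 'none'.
Answer: J

Derivation:
Node B's children (from adjacency): J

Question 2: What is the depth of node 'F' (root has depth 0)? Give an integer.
Path from root to F: D -> G -> F
Depth = number of edges = 2

Answer: 2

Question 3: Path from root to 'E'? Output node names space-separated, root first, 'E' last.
Answer: D G E

Derivation:
Walk down from root: D -> G -> E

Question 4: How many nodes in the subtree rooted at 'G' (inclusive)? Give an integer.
Answer: 5

Derivation:
Subtree rooted at G contains: A, E, F, G, H
Count = 5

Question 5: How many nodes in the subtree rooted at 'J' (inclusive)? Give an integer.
Answer: 3

Derivation:
Subtree rooted at J contains: C, J, K
Count = 3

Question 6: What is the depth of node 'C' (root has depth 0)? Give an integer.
Answer: 4

Derivation:
Path from root to C: D -> B -> J -> K -> C
Depth = number of edges = 4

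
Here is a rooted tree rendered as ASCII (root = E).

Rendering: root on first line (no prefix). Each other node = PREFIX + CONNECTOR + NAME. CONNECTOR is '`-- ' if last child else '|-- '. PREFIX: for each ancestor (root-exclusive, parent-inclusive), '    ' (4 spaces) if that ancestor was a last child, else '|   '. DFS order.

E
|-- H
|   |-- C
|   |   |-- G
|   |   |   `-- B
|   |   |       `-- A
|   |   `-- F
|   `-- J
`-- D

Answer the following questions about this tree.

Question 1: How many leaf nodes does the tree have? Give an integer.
Leaves (nodes with no children): A, D, F, J

Answer: 4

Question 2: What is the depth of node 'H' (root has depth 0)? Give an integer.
Path from root to H: E -> H
Depth = number of edges = 1

Answer: 1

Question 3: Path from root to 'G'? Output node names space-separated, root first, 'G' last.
Walk down from root: E -> H -> C -> G

Answer: E H C G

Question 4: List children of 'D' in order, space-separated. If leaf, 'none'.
Node D's children (from adjacency): (leaf)

Answer: none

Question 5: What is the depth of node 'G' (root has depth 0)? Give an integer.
Path from root to G: E -> H -> C -> G
Depth = number of edges = 3

Answer: 3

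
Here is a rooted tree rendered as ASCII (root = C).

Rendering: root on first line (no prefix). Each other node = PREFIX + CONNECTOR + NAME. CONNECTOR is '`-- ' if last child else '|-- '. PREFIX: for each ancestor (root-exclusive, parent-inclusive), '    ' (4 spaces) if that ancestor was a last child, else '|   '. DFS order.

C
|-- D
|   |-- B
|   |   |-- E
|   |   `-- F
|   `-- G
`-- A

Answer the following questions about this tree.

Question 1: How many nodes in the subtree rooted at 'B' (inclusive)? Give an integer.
Subtree rooted at B contains: B, E, F
Count = 3

Answer: 3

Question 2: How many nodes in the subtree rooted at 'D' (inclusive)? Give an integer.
Answer: 5

Derivation:
Subtree rooted at D contains: B, D, E, F, G
Count = 5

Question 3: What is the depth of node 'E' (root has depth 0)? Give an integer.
Answer: 3

Derivation:
Path from root to E: C -> D -> B -> E
Depth = number of edges = 3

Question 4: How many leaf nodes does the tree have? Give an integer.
Leaves (nodes with no children): A, E, F, G

Answer: 4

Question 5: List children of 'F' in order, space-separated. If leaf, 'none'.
Node F's children (from adjacency): (leaf)

Answer: none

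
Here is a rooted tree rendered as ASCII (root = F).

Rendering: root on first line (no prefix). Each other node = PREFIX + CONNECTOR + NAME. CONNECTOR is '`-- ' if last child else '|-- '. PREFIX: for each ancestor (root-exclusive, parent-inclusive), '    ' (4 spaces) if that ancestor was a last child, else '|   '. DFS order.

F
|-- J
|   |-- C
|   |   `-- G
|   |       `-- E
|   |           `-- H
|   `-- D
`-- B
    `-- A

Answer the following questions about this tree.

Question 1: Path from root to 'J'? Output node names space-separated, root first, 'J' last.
Walk down from root: F -> J

Answer: F J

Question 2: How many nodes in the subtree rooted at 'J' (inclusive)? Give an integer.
Answer: 6

Derivation:
Subtree rooted at J contains: C, D, E, G, H, J
Count = 6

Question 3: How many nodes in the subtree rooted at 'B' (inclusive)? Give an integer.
Subtree rooted at B contains: A, B
Count = 2

Answer: 2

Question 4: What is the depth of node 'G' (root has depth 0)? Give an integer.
Path from root to G: F -> J -> C -> G
Depth = number of edges = 3

Answer: 3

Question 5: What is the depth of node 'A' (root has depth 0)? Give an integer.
Answer: 2

Derivation:
Path from root to A: F -> B -> A
Depth = number of edges = 2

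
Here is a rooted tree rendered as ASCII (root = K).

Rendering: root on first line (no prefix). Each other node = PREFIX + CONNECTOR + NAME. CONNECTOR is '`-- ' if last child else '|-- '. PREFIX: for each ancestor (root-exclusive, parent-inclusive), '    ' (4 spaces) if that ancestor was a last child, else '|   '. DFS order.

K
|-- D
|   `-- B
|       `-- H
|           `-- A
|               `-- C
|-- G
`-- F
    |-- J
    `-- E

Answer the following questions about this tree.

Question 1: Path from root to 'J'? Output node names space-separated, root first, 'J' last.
Answer: K F J

Derivation:
Walk down from root: K -> F -> J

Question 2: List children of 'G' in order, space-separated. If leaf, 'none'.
Answer: none

Derivation:
Node G's children (from adjacency): (leaf)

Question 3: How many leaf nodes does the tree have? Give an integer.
Answer: 4

Derivation:
Leaves (nodes with no children): C, E, G, J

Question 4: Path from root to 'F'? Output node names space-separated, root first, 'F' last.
Answer: K F

Derivation:
Walk down from root: K -> F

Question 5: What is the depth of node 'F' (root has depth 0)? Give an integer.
Path from root to F: K -> F
Depth = number of edges = 1

Answer: 1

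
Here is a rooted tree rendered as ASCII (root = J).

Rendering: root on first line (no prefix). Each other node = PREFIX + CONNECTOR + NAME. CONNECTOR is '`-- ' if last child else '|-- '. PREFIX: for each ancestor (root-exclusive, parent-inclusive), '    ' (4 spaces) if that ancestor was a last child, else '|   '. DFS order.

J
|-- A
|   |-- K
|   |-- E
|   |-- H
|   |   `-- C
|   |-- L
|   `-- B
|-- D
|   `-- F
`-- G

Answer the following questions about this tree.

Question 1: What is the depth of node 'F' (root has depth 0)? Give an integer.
Path from root to F: J -> D -> F
Depth = number of edges = 2

Answer: 2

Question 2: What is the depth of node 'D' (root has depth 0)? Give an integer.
Answer: 1

Derivation:
Path from root to D: J -> D
Depth = number of edges = 1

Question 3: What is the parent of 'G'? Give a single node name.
Scan adjacency: G appears as child of J

Answer: J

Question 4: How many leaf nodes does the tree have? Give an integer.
Leaves (nodes with no children): B, C, E, F, G, K, L

Answer: 7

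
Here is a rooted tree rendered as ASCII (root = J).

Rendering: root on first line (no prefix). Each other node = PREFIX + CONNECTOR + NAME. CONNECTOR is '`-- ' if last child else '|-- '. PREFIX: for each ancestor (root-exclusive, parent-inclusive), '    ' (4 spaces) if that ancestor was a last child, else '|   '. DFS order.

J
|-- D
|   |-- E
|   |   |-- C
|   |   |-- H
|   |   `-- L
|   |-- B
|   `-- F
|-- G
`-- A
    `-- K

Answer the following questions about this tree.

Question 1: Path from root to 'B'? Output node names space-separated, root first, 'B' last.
Answer: J D B

Derivation:
Walk down from root: J -> D -> B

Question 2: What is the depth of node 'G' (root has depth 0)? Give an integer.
Path from root to G: J -> G
Depth = number of edges = 1

Answer: 1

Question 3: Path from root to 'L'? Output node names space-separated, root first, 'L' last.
Walk down from root: J -> D -> E -> L

Answer: J D E L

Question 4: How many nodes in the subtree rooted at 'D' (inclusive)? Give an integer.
Subtree rooted at D contains: B, C, D, E, F, H, L
Count = 7

Answer: 7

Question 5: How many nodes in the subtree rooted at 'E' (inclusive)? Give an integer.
Answer: 4

Derivation:
Subtree rooted at E contains: C, E, H, L
Count = 4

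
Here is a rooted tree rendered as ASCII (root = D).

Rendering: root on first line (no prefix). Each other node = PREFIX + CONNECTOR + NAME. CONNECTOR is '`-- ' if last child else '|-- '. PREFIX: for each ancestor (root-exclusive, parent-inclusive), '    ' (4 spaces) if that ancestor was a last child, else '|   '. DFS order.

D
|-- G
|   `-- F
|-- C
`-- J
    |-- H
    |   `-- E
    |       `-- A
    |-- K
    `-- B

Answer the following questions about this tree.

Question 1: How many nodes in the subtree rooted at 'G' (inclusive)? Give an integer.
Subtree rooted at G contains: F, G
Count = 2

Answer: 2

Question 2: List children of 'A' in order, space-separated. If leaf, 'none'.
Answer: none

Derivation:
Node A's children (from adjacency): (leaf)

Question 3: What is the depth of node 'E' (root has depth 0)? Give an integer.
Path from root to E: D -> J -> H -> E
Depth = number of edges = 3

Answer: 3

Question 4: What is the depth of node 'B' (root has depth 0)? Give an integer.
Path from root to B: D -> J -> B
Depth = number of edges = 2

Answer: 2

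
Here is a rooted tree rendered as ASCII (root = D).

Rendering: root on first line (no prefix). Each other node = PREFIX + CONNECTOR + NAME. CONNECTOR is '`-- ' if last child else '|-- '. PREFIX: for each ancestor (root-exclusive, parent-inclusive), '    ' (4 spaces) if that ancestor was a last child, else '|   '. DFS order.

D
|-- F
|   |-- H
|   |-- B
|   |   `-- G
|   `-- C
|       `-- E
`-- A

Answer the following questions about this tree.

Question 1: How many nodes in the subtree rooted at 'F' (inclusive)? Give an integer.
Subtree rooted at F contains: B, C, E, F, G, H
Count = 6

Answer: 6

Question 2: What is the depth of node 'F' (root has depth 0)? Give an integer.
Path from root to F: D -> F
Depth = number of edges = 1

Answer: 1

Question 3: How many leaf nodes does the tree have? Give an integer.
Leaves (nodes with no children): A, E, G, H

Answer: 4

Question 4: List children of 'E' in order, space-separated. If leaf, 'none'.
Answer: none

Derivation:
Node E's children (from adjacency): (leaf)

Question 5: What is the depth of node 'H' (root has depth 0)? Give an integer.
Answer: 2

Derivation:
Path from root to H: D -> F -> H
Depth = number of edges = 2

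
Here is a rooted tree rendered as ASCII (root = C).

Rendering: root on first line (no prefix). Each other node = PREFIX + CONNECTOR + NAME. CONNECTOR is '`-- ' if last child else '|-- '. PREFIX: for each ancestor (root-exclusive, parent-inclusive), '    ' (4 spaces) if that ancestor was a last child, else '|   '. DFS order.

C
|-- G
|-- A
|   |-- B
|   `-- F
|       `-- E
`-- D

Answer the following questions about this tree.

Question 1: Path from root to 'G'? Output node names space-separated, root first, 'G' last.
Answer: C G

Derivation:
Walk down from root: C -> G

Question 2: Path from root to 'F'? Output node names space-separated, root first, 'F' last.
Answer: C A F

Derivation:
Walk down from root: C -> A -> F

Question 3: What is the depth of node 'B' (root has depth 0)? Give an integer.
Answer: 2

Derivation:
Path from root to B: C -> A -> B
Depth = number of edges = 2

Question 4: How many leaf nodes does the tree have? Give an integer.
Leaves (nodes with no children): B, D, E, G

Answer: 4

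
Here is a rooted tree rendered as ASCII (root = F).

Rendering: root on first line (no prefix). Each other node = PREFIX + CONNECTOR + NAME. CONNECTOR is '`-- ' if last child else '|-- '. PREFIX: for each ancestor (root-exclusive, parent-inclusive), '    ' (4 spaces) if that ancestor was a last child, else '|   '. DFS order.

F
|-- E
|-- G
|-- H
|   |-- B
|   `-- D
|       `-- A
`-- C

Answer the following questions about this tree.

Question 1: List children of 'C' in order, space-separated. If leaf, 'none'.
Node C's children (from adjacency): (leaf)

Answer: none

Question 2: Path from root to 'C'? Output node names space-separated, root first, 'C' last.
Answer: F C

Derivation:
Walk down from root: F -> C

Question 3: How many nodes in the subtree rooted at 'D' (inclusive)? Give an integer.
Subtree rooted at D contains: A, D
Count = 2

Answer: 2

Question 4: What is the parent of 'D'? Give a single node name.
Scan adjacency: D appears as child of H

Answer: H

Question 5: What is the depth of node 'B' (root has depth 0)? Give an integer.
Path from root to B: F -> H -> B
Depth = number of edges = 2

Answer: 2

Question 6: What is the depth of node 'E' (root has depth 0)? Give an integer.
Path from root to E: F -> E
Depth = number of edges = 1

Answer: 1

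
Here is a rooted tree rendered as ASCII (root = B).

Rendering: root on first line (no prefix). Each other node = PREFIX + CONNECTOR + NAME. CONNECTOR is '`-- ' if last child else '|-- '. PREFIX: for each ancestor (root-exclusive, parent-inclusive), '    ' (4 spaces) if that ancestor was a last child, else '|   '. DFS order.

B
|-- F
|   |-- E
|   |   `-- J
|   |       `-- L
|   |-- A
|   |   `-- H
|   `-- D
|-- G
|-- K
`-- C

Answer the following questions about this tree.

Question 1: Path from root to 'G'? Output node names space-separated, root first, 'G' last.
Walk down from root: B -> G

Answer: B G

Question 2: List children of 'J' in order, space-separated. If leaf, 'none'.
Answer: L

Derivation:
Node J's children (from adjacency): L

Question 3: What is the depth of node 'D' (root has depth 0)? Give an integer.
Answer: 2

Derivation:
Path from root to D: B -> F -> D
Depth = number of edges = 2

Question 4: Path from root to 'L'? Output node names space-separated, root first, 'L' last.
Walk down from root: B -> F -> E -> J -> L

Answer: B F E J L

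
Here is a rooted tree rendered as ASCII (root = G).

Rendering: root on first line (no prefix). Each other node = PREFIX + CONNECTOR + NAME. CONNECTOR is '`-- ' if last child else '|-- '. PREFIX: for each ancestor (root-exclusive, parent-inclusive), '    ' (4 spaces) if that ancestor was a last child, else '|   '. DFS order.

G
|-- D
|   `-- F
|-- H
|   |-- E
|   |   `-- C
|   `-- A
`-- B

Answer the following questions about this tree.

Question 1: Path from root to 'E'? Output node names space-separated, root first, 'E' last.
Answer: G H E

Derivation:
Walk down from root: G -> H -> E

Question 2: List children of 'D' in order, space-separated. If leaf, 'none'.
Answer: F

Derivation:
Node D's children (from adjacency): F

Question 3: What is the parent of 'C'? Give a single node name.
Answer: E

Derivation:
Scan adjacency: C appears as child of E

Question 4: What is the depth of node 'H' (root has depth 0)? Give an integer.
Path from root to H: G -> H
Depth = number of edges = 1

Answer: 1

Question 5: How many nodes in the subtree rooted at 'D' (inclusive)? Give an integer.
Answer: 2

Derivation:
Subtree rooted at D contains: D, F
Count = 2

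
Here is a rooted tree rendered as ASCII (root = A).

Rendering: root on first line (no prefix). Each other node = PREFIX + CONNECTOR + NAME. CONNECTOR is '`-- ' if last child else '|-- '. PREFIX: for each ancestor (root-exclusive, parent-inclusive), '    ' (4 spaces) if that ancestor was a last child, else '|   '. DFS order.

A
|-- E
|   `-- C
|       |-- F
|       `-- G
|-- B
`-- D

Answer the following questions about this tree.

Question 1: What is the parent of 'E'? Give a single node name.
Answer: A

Derivation:
Scan adjacency: E appears as child of A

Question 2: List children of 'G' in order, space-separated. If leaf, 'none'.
Answer: none

Derivation:
Node G's children (from adjacency): (leaf)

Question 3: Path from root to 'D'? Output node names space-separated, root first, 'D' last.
Walk down from root: A -> D

Answer: A D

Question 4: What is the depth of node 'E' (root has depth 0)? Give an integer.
Answer: 1

Derivation:
Path from root to E: A -> E
Depth = number of edges = 1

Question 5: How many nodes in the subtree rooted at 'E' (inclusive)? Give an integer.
Subtree rooted at E contains: C, E, F, G
Count = 4

Answer: 4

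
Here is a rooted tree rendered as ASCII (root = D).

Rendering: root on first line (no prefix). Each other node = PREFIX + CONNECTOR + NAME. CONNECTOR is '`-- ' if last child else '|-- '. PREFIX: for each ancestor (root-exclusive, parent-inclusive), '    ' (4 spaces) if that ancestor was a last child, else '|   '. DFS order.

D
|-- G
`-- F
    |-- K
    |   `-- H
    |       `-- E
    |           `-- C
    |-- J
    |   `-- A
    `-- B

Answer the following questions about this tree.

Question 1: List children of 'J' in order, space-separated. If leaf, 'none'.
Answer: A

Derivation:
Node J's children (from adjacency): A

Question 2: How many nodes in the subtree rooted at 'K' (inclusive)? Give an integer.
Subtree rooted at K contains: C, E, H, K
Count = 4

Answer: 4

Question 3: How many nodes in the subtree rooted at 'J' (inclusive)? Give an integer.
Answer: 2

Derivation:
Subtree rooted at J contains: A, J
Count = 2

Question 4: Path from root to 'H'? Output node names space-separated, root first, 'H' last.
Walk down from root: D -> F -> K -> H

Answer: D F K H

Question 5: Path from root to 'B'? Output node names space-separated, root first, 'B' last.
Walk down from root: D -> F -> B

Answer: D F B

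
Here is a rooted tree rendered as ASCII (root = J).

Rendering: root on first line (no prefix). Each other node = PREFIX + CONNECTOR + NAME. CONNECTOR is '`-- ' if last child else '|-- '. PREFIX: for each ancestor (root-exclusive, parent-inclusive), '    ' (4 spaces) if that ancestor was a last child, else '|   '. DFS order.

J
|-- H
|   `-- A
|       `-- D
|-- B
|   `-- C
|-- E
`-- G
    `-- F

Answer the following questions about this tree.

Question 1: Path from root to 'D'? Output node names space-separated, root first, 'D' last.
Answer: J H A D

Derivation:
Walk down from root: J -> H -> A -> D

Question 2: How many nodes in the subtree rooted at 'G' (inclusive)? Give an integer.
Answer: 2

Derivation:
Subtree rooted at G contains: F, G
Count = 2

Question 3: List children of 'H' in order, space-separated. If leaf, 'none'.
Node H's children (from adjacency): A

Answer: A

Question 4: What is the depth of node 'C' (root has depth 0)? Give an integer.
Path from root to C: J -> B -> C
Depth = number of edges = 2

Answer: 2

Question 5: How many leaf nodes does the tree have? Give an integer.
Answer: 4

Derivation:
Leaves (nodes with no children): C, D, E, F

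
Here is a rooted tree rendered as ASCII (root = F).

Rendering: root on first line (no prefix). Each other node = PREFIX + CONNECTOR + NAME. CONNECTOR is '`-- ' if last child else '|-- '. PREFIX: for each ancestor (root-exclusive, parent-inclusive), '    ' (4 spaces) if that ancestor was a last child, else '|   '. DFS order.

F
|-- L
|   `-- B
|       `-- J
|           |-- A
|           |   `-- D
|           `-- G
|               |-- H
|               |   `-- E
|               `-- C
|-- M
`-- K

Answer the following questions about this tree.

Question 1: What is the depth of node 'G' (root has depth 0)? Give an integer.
Path from root to G: F -> L -> B -> J -> G
Depth = number of edges = 4

Answer: 4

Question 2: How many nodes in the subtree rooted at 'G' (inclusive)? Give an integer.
Subtree rooted at G contains: C, E, G, H
Count = 4

Answer: 4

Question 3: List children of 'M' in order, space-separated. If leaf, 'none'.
Node M's children (from adjacency): (leaf)

Answer: none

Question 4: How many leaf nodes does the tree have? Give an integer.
Leaves (nodes with no children): C, D, E, K, M

Answer: 5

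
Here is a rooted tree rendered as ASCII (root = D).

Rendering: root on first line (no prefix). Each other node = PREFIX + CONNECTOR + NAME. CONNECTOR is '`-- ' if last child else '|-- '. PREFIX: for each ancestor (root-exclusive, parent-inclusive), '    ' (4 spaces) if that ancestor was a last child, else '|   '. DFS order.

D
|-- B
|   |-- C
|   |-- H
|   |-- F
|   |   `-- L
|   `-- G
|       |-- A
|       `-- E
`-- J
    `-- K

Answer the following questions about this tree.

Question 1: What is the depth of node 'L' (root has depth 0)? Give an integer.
Answer: 3

Derivation:
Path from root to L: D -> B -> F -> L
Depth = number of edges = 3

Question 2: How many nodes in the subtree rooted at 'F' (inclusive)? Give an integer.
Subtree rooted at F contains: F, L
Count = 2

Answer: 2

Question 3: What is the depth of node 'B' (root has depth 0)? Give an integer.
Answer: 1

Derivation:
Path from root to B: D -> B
Depth = number of edges = 1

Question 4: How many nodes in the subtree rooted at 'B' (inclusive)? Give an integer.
Subtree rooted at B contains: A, B, C, E, F, G, H, L
Count = 8

Answer: 8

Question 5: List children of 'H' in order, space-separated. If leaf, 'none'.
Answer: none

Derivation:
Node H's children (from adjacency): (leaf)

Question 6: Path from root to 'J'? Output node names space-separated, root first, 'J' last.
Answer: D J

Derivation:
Walk down from root: D -> J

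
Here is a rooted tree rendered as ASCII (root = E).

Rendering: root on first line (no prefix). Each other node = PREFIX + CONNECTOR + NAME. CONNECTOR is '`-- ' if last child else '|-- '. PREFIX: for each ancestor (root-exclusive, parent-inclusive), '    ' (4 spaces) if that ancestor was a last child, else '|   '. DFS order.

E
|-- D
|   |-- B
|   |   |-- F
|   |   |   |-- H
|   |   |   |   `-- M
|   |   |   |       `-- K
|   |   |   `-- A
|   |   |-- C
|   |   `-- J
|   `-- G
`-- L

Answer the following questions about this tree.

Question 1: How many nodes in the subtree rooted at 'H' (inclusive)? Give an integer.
Answer: 3

Derivation:
Subtree rooted at H contains: H, K, M
Count = 3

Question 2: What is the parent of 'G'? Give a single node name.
Scan adjacency: G appears as child of D

Answer: D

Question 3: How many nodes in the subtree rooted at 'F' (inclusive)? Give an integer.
Subtree rooted at F contains: A, F, H, K, M
Count = 5

Answer: 5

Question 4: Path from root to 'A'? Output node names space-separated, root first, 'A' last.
Walk down from root: E -> D -> B -> F -> A

Answer: E D B F A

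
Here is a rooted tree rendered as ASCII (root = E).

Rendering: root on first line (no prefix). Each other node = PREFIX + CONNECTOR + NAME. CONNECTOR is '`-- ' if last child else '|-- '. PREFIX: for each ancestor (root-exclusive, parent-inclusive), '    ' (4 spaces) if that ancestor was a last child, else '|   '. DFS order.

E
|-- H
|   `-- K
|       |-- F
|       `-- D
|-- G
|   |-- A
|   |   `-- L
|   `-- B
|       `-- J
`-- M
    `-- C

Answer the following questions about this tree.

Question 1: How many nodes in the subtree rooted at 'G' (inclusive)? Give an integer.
Subtree rooted at G contains: A, B, G, J, L
Count = 5

Answer: 5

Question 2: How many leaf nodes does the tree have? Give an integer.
Leaves (nodes with no children): C, D, F, J, L

Answer: 5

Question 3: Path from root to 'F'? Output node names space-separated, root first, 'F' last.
Walk down from root: E -> H -> K -> F

Answer: E H K F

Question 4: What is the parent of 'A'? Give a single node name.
Scan adjacency: A appears as child of G

Answer: G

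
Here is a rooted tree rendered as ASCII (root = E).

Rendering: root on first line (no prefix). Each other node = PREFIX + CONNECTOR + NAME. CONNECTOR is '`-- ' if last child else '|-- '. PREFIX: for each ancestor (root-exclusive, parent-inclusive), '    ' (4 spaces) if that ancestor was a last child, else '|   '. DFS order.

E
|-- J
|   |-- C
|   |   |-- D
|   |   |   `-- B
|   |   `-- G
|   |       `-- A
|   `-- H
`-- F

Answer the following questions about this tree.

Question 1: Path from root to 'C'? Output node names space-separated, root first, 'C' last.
Walk down from root: E -> J -> C

Answer: E J C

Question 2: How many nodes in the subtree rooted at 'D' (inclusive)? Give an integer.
Answer: 2

Derivation:
Subtree rooted at D contains: B, D
Count = 2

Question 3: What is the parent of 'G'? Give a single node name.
Answer: C

Derivation:
Scan adjacency: G appears as child of C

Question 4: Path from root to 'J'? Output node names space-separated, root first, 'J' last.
Answer: E J

Derivation:
Walk down from root: E -> J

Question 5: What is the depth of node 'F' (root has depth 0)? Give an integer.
Path from root to F: E -> F
Depth = number of edges = 1

Answer: 1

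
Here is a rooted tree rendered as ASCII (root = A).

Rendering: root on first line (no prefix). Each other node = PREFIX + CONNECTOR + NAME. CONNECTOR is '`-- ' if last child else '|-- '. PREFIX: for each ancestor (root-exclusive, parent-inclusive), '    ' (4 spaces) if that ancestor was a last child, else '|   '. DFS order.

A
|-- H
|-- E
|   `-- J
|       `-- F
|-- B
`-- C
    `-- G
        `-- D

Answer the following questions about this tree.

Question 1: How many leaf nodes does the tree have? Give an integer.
Answer: 4

Derivation:
Leaves (nodes with no children): B, D, F, H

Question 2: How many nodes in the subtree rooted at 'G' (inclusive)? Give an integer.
Subtree rooted at G contains: D, G
Count = 2

Answer: 2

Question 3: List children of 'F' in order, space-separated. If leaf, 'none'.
Answer: none

Derivation:
Node F's children (from adjacency): (leaf)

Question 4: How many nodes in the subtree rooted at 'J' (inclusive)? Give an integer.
Answer: 2

Derivation:
Subtree rooted at J contains: F, J
Count = 2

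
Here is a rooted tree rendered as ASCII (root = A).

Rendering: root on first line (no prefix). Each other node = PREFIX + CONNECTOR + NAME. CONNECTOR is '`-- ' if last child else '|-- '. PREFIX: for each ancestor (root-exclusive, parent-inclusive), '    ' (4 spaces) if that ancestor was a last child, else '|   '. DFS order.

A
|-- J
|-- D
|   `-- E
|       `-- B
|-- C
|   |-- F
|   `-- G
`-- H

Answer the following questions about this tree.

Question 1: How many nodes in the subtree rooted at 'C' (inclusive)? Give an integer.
Answer: 3

Derivation:
Subtree rooted at C contains: C, F, G
Count = 3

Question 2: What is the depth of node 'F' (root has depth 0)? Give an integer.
Path from root to F: A -> C -> F
Depth = number of edges = 2

Answer: 2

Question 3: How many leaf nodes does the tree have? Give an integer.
Leaves (nodes with no children): B, F, G, H, J

Answer: 5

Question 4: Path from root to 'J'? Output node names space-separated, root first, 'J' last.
Walk down from root: A -> J

Answer: A J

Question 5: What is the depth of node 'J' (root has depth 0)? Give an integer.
Path from root to J: A -> J
Depth = number of edges = 1

Answer: 1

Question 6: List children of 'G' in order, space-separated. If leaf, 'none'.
Node G's children (from adjacency): (leaf)

Answer: none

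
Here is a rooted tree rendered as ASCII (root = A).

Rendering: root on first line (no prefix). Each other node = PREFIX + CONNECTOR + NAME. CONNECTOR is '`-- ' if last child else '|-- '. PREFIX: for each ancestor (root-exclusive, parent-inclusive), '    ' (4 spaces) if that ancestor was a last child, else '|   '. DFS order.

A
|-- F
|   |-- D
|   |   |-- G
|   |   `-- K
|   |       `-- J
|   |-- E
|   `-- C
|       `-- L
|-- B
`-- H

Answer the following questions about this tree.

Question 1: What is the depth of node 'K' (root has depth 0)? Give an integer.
Answer: 3

Derivation:
Path from root to K: A -> F -> D -> K
Depth = number of edges = 3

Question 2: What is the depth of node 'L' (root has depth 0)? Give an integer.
Path from root to L: A -> F -> C -> L
Depth = number of edges = 3

Answer: 3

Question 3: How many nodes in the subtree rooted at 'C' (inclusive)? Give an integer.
Answer: 2

Derivation:
Subtree rooted at C contains: C, L
Count = 2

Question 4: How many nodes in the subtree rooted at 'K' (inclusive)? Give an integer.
Subtree rooted at K contains: J, K
Count = 2

Answer: 2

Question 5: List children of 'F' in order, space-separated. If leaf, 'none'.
Answer: D E C

Derivation:
Node F's children (from adjacency): D, E, C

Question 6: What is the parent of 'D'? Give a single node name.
Scan adjacency: D appears as child of F

Answer: F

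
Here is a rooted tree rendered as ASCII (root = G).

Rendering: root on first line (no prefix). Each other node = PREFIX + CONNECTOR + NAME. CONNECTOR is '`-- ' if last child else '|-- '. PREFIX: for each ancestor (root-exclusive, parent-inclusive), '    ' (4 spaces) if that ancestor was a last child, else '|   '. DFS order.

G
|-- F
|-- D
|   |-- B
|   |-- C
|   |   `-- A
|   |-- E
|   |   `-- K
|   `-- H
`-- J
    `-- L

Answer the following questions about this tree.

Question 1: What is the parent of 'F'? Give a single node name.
Answer: G

Derivation:
Scan adjacency: F appears as child of G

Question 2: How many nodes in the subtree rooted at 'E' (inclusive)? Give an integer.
Subtree rooted at E contains: E, K
Count = 2

Answer: 2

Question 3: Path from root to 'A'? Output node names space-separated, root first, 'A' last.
Walk down from root: G -> D -> C -> A

Answer: G D C A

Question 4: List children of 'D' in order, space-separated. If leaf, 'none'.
Answer: B C E H

Derivation:
Node D's children (from adjacency): B, C, E, H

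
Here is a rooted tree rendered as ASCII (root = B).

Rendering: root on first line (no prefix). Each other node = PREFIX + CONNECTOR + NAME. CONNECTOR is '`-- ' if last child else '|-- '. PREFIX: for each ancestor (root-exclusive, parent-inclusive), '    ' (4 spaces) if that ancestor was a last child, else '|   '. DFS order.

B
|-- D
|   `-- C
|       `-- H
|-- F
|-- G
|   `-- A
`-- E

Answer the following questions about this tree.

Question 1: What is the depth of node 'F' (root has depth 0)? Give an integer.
Answer: 1

Derivation:
Path from root to F: B -> F
Depth = number of edges = 1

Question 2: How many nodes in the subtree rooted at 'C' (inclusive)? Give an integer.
Answer: 2

Derivation:
Subtree rooted at C contains: C, H
Count = 2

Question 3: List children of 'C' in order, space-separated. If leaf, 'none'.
Answer: H

Derivation:
Node C's children (from adjacency): H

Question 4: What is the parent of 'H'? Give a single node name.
Answer: C

Derivation:
Scan adjacency: H appears as child of C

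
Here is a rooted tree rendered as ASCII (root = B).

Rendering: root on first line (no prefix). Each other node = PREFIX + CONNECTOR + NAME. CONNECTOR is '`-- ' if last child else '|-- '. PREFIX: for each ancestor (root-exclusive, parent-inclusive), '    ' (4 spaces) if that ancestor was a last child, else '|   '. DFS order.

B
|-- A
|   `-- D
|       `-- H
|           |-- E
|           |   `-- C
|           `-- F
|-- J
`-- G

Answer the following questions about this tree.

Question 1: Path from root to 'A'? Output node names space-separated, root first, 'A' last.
Walk down from root: B -> A

Answer: B A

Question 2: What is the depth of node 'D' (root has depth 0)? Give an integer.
Answer: 2

Derivation:
Path from root to D: B -> A -> D
Depth = number of edges = 2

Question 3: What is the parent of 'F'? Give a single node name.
Answer: H

Derivation:
Scan adjacency: F appears as child of H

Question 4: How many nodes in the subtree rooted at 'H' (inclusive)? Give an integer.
Subtree rooted at H contains: C, E, F, H
Count = 4

Answer: 4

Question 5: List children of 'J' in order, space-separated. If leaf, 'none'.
Node J's children (from adjacency): (leaf)

Answer: none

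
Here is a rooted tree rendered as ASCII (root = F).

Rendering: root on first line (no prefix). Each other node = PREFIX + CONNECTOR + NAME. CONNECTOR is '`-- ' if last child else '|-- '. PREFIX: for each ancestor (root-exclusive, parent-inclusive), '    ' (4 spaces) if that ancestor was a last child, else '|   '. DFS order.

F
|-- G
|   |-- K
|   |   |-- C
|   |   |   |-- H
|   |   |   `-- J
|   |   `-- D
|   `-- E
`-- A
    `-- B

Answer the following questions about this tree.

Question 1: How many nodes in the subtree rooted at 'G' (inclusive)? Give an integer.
Subtree rooted at G contains: C, D, E, G, H, J, K
Count = 7

Answer: 7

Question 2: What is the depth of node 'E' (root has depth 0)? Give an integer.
Answer: 2

Derivation:
Path from root to E: F -> G -> E
Depth = number of edges = 2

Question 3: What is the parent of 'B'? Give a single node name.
Scan adjacency: B appears as child of A

Answer: A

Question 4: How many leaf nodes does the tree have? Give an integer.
Leaves (nodes with no children): B, D, E, H, J

Answer: 5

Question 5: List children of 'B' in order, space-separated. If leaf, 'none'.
Answer: none

Derivation:
Node B's children (from adjacency): (leaf)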